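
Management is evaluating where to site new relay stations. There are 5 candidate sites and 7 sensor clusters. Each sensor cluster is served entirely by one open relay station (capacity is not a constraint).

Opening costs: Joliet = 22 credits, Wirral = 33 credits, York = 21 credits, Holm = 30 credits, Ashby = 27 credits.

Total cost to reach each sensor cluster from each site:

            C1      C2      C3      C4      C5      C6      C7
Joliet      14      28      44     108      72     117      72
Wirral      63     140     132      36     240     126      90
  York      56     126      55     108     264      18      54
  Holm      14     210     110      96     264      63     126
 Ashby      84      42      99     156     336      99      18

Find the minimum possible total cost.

Minimum total cost: 333

For any fixed open set, each sensor cluster goes to its cheapest open site; total = fixed + service.
{Joliet, Wirral, York, Ashby}: C1→Joliet 14, C2→Joliet 28, C3→Joliet 44, C4→Wirral 36, C5→Joliet 72, C6→York 18, C7→Ashby 18. Service 230; fixed 103; total 333.
{Joliet, Wirral, York}: service 266 + fixed 76 = 342
{Joliet, Wirral, York, Holm, Ashby}: C1→Joliet 14, C2→Joliet 28, C3→Joliet 44, C4→Wirral 36, C5→Joliet 72, C6→York 18, C7→Ashby 18. Service 230; fixed 133; total 363.
{York}: service 681 + fixed 21 = 702
No other subset beats 333.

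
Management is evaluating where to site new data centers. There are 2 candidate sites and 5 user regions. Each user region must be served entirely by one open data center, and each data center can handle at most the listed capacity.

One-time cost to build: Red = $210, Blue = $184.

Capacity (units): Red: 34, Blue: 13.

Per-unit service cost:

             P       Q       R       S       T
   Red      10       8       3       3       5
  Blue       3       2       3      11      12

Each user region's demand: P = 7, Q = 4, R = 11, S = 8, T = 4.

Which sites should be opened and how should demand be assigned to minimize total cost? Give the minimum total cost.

Minimum total cost: 389

Open {Red}: P→Red 10·7=70, Q→Red 8·4=32, R→Red 3·11=33, S→Red 3·8=24, T→Red 5·4=20.
Loads: Red carries 34/34. Service 179; fixed 210; total 389.
Next best feasible plan costs 500.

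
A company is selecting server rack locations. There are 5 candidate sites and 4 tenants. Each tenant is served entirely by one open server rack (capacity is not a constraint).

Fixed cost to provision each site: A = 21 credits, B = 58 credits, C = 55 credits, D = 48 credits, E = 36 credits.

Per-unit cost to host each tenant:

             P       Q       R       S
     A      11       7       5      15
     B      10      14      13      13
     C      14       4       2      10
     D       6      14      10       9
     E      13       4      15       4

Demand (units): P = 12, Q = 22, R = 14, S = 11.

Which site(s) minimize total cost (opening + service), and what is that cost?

Open C, D and E; minimum total cost 371.

For any fixed open set, each tenant goes to its cheapest open site; total = fixed + service.
{C, D, E}: P→D 6·12=72, Q→C 4·22=88, R→C 2·14=28, S→E 4·11=44. Service 232; fixed 139; total 371.
{A, D, E}: service 274 + fixed 105 = 379
{C, D}: P→D 6·12=72, Q→C 4·22=88, R→C 2·14=28, S→D 9·11=99. Service 287; fixed 103; total 390.
{A, B, C, D, E}: P→D 6·12=72, Q→C 4·22=88, R→C 2·14=28, S→E 4·11=44. Service 232; fixed 218; total 450.
No other subset beats 371.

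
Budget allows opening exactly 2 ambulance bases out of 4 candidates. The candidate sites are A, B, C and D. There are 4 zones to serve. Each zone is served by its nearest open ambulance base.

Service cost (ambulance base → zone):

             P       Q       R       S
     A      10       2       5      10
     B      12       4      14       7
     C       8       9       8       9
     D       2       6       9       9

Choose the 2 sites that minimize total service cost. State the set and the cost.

With exactly 2 open, each zone uses its cheapest among the chosen.
{A, D}: P→D 2, Q→A 2, R→A 5, S→D 9. Service cost 18.
{B, D}: service cost 22
{A, B}: service cost 24
Among all 6 size-2 choices, {A, D} is lowest.

Choose A and D; total service cost 18.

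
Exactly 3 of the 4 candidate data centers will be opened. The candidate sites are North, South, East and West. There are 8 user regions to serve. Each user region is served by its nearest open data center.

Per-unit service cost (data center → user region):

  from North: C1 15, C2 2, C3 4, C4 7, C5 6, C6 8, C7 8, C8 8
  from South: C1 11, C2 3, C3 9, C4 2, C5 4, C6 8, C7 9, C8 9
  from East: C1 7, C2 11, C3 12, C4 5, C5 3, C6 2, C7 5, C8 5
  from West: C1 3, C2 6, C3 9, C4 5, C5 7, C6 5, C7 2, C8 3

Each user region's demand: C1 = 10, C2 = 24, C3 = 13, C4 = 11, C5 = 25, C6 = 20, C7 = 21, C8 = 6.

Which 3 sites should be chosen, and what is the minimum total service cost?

With exactly 3 open, each user region uses its cheapest among the chosen.
{North, East, West}: C1→West 3·10=30, C2→North 2·24=48, C3→North 4·13=52, C4→East 5·11=55, C5→East 3·25=75, C6→East 2·20=40, C7→West 2·21=42, C8→West 3·6=18. Service cost 360.
{North, South, West}: service cost 412
{South, East, West}: service cost 416
Among all 4 size-3 choices, {North, East, West} is lowest.

Choose North, East and West; total service cost 360.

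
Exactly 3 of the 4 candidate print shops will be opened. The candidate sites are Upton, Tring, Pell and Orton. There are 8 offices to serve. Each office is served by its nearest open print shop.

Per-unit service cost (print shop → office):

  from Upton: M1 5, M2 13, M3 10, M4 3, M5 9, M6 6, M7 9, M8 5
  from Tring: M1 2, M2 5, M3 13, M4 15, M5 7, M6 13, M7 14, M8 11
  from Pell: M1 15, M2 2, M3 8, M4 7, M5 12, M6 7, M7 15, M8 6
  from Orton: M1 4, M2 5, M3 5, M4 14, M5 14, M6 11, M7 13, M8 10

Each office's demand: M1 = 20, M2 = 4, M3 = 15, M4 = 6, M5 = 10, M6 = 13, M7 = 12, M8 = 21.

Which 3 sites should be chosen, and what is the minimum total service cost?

With exactly 3 open, each office uses its cheapest among the chosen.
{Upton, Tring, Orton}: M1→Tring 2·20=40, M2→Tring 5·4=20, M3→Orton 5·15=75, M4→Upton 3·6=18, M5→Tring 7·10=70, M6→Upton 6·13=78, M7→Upton 9·12=108, M8→Upton 5·21=105. Service cost 514.
{Upton, Tring, Pell}: service cost 547
{Upton, Pell, Orton}: service cost 562
Among all 4 size-3 choices, {Upton, Tring, Orton} is lowest.

Choose Upton, Tring and Orton; total service cost 514.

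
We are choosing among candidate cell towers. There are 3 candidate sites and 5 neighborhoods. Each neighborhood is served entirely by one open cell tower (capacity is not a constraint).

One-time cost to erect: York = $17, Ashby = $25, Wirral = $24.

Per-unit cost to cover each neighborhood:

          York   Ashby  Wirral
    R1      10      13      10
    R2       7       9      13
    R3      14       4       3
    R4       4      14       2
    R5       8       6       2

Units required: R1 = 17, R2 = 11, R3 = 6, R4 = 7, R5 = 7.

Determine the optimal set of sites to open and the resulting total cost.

Open York and Wirral; minimum total cost 334.

For any fixed open set, each neighborhood goes to its cheapest open site; total = fixed + service.
{York, Wirral}: R1→York 10·17=170, R2→York 7·11=77, R3→Wirral 3·6=18, R4→Wirral 2·7=14, R5→Wirral 2·7=14. Service 293; fixed 41; total 334.
{York, Ashby, Wirral}: service 293 + fixed 66 = 359
{Ashby, Wirral}: service 315 + fixed 49 = 364
{York}: service 415 + fixed 17 = 432
No other subset beats 334.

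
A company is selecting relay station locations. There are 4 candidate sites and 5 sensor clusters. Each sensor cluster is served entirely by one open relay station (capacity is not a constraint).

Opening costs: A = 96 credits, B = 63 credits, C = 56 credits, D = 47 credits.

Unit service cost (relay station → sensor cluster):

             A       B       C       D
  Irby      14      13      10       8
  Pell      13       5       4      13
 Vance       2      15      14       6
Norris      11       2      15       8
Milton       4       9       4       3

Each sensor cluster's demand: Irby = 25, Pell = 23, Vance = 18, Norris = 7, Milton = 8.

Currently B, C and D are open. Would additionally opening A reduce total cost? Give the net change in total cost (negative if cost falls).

No — net change +24 (cost rises by 24).

Current service cost with {B, C, D}: 438.
Adding A: each sensor cluster re-picks its cheapest; new service cost 366, saving 72.
Extra fixed cost: 96. Net change = 96 − 72 = 24.
(Totals: 604 → 628.)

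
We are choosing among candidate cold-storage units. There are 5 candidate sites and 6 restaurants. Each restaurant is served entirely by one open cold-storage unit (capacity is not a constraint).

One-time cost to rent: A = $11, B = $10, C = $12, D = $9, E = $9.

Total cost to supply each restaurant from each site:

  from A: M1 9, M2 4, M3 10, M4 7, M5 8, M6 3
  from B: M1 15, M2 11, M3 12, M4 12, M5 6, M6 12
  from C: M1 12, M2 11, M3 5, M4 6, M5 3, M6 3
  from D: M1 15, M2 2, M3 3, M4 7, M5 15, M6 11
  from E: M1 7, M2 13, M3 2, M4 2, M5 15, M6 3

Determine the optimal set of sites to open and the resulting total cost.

Open A and E; minimum total cost 46.

For any fixed open set, each restaurant goes to its cheapest open site; total = fixed + service.
{A, E}: M1→E 7, M2→A 4, M3→E 2, M4→E 2, M5→A 8, M6→A 3. Service 26; fixed 20; total 46.
{C, D, E}: service 19 + fixed 30 = 49
{C, E}: M1→E 7, M2→C 11, M3→E 2, M4→E 2, M5→C 3, M6→C 3. Service 28; fixed 21; total 49.
{A, B, C, D, E}: service 19 + fixed 51 = 70
No other subset beats 46.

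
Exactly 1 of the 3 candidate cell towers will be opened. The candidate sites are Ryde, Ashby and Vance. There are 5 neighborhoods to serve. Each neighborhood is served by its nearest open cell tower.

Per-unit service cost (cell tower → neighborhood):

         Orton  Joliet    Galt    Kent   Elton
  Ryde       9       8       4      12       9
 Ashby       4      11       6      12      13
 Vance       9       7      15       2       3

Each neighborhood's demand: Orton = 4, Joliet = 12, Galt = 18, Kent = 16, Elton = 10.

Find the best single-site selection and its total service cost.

With exactly 1 open, each neighborhood uses its cheapest among the chosen.
{Vance}: Orton→Vance 9·4=36, Joliet→Vance 7·12=84, Galt→Vance 15·18=270, Kent→Vance 2·16=32, Elton→Vance 3·10=30. Service cost 452.
{Ryde}: service cost 486
{Ashby}: service cost 578
Among all 3 size-1 choices, {Vance} is lowest.

Choose Vance only; total service cost 452.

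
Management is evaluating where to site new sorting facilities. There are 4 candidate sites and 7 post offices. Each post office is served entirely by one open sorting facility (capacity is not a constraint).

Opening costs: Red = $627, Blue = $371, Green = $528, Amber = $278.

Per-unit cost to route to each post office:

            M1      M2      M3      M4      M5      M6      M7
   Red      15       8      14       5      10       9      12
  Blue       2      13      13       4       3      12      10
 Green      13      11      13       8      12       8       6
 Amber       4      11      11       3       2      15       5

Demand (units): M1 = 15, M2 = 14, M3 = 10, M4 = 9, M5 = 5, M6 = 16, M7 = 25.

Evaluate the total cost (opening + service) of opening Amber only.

Each post office is assigned to its cheapest site among the open ones.
{Amber}: M1→Amber 4·15=60, M2→Amber 11·14=154, M3→Amber 11·10=110, M4→Amber 3·9=27, M5→Amber 2·5=10, M6→Amber 15·16=240, M7→Amber 5·25=125. Service 726; fixed 278; total 1004.

Total cost: 1004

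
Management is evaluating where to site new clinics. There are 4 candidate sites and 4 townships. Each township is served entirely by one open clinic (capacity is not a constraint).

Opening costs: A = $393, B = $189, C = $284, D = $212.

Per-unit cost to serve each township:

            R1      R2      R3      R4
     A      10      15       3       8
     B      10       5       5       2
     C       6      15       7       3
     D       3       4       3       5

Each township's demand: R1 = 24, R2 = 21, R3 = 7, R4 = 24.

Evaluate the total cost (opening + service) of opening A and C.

Each township is assigned to its cheapest site among the open ones.
{A, C}: R1→C 6·24=144, R2→A 15·21=315, R3→A 3·7=21, R4→C 3·24=72. Service 552; fixed 677; total 1229.

Total cost: 1229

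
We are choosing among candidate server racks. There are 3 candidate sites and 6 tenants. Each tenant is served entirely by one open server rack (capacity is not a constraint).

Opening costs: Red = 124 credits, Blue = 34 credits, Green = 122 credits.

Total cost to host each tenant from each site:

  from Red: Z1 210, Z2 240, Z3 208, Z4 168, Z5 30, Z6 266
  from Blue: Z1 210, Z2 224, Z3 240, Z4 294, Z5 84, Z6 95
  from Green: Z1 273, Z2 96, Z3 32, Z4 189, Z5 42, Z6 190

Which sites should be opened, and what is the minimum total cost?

Open Blue and Green; minimum total cost 820.

For any fixed open set, each tenant goes to its cheapest open site; total = fixed + service.
{Blue, Green}: Z1→Blue 210, Z2→Green 96, Z3→Green 32, Z4→Green 189, Z5→Green 42, Z6→Blue 95. Service 664; fixed 156; total 820.
{Red, Blue, Green}: service 631 + fixed 280 = 911
{Green}: service 822 + fixed 122 = 944
{Blue}: Z1→Blue 210, Z2→Blue 224, Z3→Blue 240, Z4→Blue 294, Z5→Blue 84, Z6→Blue 95. Service 1147; fixed 34; total 1181.
(All 7 nonempty subsets were checked; Blue and Green is lowest.)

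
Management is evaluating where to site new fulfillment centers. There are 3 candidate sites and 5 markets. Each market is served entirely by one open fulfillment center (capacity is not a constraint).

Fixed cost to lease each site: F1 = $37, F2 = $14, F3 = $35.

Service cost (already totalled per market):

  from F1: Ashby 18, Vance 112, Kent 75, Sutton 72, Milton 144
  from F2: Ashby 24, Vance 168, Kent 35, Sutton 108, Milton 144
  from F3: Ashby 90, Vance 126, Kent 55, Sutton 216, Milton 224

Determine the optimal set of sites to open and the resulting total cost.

Open F1 and F2; minimum total cost 432.

For any fixed open set, each market goes to its cheapest open site; total = fixed + service.
{F1, F2}: Ashby→F1 18, Vance→F1 112, Kent→F2 35, Sutton→F1 72, Milton→F1 144. Service 381; fixed 51; total 432.
{F1}: service 421 + fixed 37 = 458
{F1, F2, F3}: Ashby→F1 18, Vance→F1 112, Kent→F2 35, Sutton→F1 72, Milton→F1 144. Service 381; fixed 86; total 467.
{F2}: service 479 + fixed 14 = 493
(All 7 nonempty subsets were checked; F1 and F2 is lowest.)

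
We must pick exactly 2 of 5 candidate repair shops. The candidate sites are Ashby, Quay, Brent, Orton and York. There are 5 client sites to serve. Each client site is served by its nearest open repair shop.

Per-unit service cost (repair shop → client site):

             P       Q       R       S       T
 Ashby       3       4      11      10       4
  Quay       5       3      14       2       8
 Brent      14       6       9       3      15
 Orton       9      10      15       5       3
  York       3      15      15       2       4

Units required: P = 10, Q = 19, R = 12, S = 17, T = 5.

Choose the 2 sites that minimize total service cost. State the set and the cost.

Choose Ashby and Quay; total service cost 273.

With exactly 2 open, each client site uses its cheapest among the chosen.
{Ashby, Quay}: P→Ashby 3·10=30, Q→Quay 3·19=57, R→Ashby 11·12=132, S→Quay 2·17=34, T→Ashby 4·5=20. Service cost 273.
{Ashby, Brent}: service cost 285
{Quay, Brent}: service cost 289
Among all 10 size-2 choices, {Ashby, Quay} is lowest.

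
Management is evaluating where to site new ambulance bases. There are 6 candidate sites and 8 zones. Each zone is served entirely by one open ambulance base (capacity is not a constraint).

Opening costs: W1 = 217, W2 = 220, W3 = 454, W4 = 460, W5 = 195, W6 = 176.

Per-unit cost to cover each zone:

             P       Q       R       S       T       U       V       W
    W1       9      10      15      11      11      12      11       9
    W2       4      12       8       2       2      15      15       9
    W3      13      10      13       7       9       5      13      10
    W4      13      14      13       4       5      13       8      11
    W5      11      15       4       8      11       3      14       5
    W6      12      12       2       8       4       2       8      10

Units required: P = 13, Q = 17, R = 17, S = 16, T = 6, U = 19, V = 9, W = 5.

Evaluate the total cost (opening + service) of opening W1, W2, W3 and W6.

Total cost: 1522

Each zone is assigned to its cheapest site among the open ones.
{W1, W2, W3, W6}: P→W2 4·13=52, Q→W1 10·17=170, R→W6 2·17=34, S→W2 2·16=32, T→W2 2·6=12, U→W6 2·19=38, V→W6 8·9=72, W→W1 9·5=45. Service 455; fixed 1067; total 1522.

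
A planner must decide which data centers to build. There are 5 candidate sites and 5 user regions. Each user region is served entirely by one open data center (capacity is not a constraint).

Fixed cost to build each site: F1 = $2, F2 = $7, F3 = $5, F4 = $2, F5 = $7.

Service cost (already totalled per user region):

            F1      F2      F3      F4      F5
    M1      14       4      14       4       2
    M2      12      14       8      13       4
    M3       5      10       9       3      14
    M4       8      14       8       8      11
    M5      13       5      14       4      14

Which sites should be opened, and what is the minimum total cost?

For any fixed open set, each user region goes to its cheapest open site; total = fixed + service.
{F4, F5}: M1→F5 2, M2→F5 4, M3→F4 3, M4→F4 8, M5→F4 4. Service 21; fixed 9; total 30.
{F1, F4, F5}: M1→F5 2, M2→F5 4, M3→F4 3, M4→F1 8, M5→F4 4. Service 21; fixed 11; total 32.
{F3, F4}: M1→F4 4, M2→F3 8, M3→F4 3, M4→F3 8, M5→F4 4. Service 27; fixed 7; total 34.
{F1, F2, F3, F4, F5}: service 21 + fixed 23 = 44
No other subset beats 30.

Open F4 and F5; minimum total cost 30.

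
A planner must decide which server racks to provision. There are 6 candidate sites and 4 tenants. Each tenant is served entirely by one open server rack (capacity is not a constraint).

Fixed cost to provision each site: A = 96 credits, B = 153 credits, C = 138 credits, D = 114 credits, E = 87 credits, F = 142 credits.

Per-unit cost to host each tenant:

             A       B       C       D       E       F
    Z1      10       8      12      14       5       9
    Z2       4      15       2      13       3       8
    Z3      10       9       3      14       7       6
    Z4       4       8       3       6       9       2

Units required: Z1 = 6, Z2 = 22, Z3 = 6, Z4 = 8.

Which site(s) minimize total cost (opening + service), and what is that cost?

For any fixed open set, each tenant goes to its cheapest open site; total = fixed + service.
{C}: Z1→C 12·6=72, Z2→C 2·22=44, Z3→C 3·6=18, Z4→C 3·8=24. Service 158; fixed 138; total 296.
{E}: service 210 + fixed 87 = 297
{A}: service 240 + fixed 96 = 336
{A, B, C, D, E, F}: service 108 + fixed 730 = 838
No other subset beats 296.

Open C only; minimum total cost 296.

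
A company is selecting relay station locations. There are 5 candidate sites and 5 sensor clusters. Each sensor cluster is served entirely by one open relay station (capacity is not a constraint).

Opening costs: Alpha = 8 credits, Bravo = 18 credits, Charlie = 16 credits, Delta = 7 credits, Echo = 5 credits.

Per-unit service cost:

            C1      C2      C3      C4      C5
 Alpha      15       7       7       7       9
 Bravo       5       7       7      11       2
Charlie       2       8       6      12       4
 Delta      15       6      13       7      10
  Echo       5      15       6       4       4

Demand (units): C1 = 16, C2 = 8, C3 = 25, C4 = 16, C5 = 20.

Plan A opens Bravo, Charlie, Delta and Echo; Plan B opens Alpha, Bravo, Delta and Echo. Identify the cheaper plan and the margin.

Plan A: {Bravo, Charlie, Delta, Echo}: C1→Charlie 2·16=32, C2→Delta 6·8=48, C3→Charlie 6·25=150, C4→Echo 4·16=64, C5→Bravo 2·20=40. Service 334; fixed 46; total 380.
Plan B: {Alpha, Bravo, Delta, Echo}: C1→Bravo 5·16=80, C2→Delta 6·8=48, C3→Echo 6·25=150, C4→Echo 4·16=64, C5→Bravo 2·20=40. Service 382; fixed 38; total 420.
Difference: |380 − 420| = 40.

Plan A is cheaper by 40.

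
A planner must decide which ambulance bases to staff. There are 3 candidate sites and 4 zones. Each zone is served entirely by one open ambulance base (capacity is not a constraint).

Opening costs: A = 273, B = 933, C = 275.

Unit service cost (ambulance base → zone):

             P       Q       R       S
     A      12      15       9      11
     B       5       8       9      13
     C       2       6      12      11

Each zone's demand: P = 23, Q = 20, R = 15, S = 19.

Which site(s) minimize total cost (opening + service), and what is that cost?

Open C only; minimum total cost 830.

For any fixed open set, each zone goes to its cheapest open site; total = fixed + service.
{C}: P→C 2·23=46, Q→C 6·20=120, R→C 12·15=180, S→C 11·19=209. Service 555; fixed 275; total 830.
{A, C}: service 510 + fixed 548 = 1058
{A}: P→A 12·23=276, Q→A 15·20=300, R→A 9·15=135, S→A 11·19=209. Service 920; fixed 273; total 1193.
{A, B, C}: P→C 2·23=46, Q→C 6·20=120, R→A 9·15=135, S→A 11·19=209. Service 510; fixed 1481; total 1991.
(All 7 nonempty subsets were checked; C only is lowest.)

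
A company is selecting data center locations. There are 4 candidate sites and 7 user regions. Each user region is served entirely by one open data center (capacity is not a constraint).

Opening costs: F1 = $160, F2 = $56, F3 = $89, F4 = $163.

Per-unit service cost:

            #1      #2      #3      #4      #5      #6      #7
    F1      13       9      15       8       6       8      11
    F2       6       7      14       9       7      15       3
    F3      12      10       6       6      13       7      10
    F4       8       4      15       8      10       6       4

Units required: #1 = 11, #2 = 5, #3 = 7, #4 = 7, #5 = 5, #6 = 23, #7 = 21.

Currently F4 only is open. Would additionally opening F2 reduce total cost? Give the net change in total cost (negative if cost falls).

Yes — net change −9 (cost falls by 9).

Current service cost with {F4}: 541.
Adding F2: each user region re-picks its cheapest; new service cost 476, saving 65.
Extra fixed cost: 56. Net change = 56 − 65 = -9.
(Totals: 704 → 695.)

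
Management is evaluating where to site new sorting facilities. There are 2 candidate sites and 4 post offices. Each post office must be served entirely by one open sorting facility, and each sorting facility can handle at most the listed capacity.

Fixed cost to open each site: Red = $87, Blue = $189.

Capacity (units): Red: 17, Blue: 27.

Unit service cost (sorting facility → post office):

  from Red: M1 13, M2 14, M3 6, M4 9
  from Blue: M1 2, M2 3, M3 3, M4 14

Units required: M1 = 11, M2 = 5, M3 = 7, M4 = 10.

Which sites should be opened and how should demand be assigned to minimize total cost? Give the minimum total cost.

Minimum total cost: 424

Open {Red, Blue}: M1→Blue 2·11=22, M2→Blue 3·5=15, M3→Blue 3·7=21, M4→Red 9·10=90.
Loads: Red carries 10/17, Blue carries 23/27. Service 148; fixed 276; total 424.
Next best feasible plan costs 445.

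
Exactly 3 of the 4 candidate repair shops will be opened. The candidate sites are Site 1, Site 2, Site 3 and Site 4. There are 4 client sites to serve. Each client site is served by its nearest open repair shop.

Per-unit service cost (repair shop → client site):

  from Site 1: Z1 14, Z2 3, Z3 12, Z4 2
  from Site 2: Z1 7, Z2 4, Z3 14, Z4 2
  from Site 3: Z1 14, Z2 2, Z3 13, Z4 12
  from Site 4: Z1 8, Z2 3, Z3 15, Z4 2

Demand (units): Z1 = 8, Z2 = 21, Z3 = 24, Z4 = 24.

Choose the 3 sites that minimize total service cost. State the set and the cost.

With exactly 3 open, each client site uses its cheapest among the chosen.
{Site 1, Site 2, Site 3}: Z1→Site 2 7·8=56, Z2→Site 3 2·21=42, Z3→Site 1 12·24=288, Z4→Site 1 2·24=48. Service cost 434.
{Site 1, Site 3, Site 4}: service cost 442
{Site 1, Site 2, Site 4}: service cost 455
Among all 4 size-3 choices, {Site 1, Site 2, Site 3} is lowest.

Choose Site 1, Site 2 and Site 3; total service cost 434.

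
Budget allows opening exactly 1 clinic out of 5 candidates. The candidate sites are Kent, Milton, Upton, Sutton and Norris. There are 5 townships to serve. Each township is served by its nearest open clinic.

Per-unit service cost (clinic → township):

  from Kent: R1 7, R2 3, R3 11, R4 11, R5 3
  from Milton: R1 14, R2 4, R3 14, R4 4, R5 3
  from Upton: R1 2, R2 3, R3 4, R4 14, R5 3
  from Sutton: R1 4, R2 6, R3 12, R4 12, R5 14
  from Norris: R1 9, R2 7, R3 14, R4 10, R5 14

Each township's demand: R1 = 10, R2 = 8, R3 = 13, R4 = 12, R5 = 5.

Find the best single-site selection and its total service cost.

Choose Upton only; total service cost 279.

With exactly 1 open, each township uses its cheapest among the chosen.
{Upton}: R1→Upton 2·10=20, R2→Upton 3·8=24, R3→Upton 4·13=52, R4→Upton 14·12=168, R5→Upton 3·5=15. Service cost 279.
{Kent}: service cost 384
{Milton}: service cost 417
Among all 5 size-1 choices, {Upton} is lowest.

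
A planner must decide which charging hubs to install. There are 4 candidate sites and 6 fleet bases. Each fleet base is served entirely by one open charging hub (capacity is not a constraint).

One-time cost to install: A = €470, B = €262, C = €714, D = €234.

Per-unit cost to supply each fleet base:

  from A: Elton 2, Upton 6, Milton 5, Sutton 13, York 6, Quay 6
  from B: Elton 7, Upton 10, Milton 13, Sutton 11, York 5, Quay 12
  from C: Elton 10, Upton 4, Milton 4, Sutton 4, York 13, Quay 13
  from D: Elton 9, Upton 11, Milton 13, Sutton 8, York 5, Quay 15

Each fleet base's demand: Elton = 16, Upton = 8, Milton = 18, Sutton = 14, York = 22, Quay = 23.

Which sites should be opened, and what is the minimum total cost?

Open A only; minimum total cost 1092.

For any fixed open set, each fleet base goes to its cheapest open site; total = fixed + service.
{A}: Elton→A 2·16=32, Upton→A 6·8=48, Milton→A 5·18=90, Sutton→A 13·14=182, York→A 6·22=132, Quay→A 6·23=138. Service 622; fixed 470; total 1092.
{B}: Elton→B 7·16=112, Upton→B 10·8=80, Milton→B 13·18=234, Sutton→B 11·14=154, York→B 5·22=110, Quay→B 12·23=276. Service 966; fixed 262; total 1228.
{A, D}: service 530 + fixed 704 = 1234
{A, B, C, D}: service 440 + fixed 1680 = 2120
(All 15 nonempty subsets were checked; A only is lowest.)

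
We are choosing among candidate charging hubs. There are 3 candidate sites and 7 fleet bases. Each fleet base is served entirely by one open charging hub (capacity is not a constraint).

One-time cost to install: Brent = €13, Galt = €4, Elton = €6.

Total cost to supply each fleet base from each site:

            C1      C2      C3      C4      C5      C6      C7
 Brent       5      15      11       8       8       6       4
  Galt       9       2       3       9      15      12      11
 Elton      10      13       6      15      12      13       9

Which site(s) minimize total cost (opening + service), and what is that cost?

For any fixed open set, each fleet base goes to its cheapest open site; total = fixed + service.
{Brent, Galt}: C1→Brent 5, C2→Galt 2, C3→Galt 3, C4→Brent 8, C5→Brent 8, C6→Brent 6, C7→Brent 4. Service 36; fixed 17; total 53.
{Brent, Galt, Elton}: service 36 + fixed 23 = 59
{Galt}: C1→Galt 9, C2→Galt 2, C3→Galt 3, C4→Galt 9, C5→Galt 15, C6→Galt 12, C7→Galt 11. Service 61; fixed 4; total 65.
No other subset beats 53.

Open Brent and Galt; minimum total cost 53.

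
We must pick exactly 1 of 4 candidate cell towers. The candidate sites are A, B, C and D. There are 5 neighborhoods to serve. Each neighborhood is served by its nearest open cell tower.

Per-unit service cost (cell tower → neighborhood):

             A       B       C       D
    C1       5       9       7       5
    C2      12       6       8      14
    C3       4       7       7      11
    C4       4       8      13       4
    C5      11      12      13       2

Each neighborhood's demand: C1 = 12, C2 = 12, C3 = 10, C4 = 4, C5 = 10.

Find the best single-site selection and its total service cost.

With exactly 1 open, each neighborhood uses its cheapest among the chosen.
{A}: C1→A 5·12=60, C2→A 12·12=144, C3→A 4·10=40, C4→A 4·4=16, C5→A 11·10=110. Service cost 370.
{D}: service cost 374
{B}: service cost 402
Among all 4 size-1 choices, {A} is lowest.

Choose A only; total service cost 370.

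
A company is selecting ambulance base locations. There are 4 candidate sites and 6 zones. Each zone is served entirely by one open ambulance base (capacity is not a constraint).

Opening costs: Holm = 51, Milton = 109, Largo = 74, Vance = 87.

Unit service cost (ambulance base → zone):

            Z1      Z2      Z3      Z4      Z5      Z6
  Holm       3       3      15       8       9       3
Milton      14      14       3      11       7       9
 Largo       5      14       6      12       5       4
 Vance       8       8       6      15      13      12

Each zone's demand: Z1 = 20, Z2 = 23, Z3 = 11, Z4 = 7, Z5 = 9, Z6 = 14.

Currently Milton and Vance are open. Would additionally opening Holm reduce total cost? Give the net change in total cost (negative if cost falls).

Yes — net change −269 (cost falls by 269).

Current service cost with {Milton, Vance}: 643.
Adding Holm: each zone re-picks its cheapest; new service cost 323, saving 320.
Extra fixed cost: 51. Net change = 51 − 320 = -269.
(Totals: 839 → 570.)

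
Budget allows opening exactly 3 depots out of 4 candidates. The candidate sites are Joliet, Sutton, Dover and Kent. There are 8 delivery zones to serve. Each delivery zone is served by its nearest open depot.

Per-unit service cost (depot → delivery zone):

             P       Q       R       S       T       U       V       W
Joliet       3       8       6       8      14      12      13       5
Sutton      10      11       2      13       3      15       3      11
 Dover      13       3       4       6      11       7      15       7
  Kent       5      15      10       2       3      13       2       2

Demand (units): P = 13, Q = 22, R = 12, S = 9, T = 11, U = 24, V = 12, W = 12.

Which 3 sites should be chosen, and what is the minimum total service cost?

With exactly 3 open, each delivery zone uses its cheapest among the chosen.
{Joliet, Dover, Kent}: P→Joliet 3·13=39, Q→Dover 3·22=66, R→Dover 4·12=48, S→Kent 2·9=18, T→Kent 3·11=33, U→Dover 7·24=168, V→Kent 2·12=24, W→Kent 2·12=24. Service cost 420.
{Sutton, Dover, Kent}: service cost 422
{Joliet, Sutton, Dover}: service cost 480
Among all 4 size-3 choices, {Joliet, Dover, Kent} is lowest.

Choose Joliet, Dover and Kent; total service cost 420.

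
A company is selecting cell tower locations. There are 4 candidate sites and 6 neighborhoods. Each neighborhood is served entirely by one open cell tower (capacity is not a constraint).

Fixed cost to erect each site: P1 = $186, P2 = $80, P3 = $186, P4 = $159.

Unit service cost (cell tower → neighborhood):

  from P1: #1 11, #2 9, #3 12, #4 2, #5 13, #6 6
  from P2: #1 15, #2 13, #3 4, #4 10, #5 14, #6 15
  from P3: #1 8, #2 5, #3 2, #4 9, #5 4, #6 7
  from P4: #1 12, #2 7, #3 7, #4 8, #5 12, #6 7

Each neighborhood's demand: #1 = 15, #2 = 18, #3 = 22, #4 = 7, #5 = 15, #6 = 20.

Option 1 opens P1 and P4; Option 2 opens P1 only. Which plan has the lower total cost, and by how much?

Option 1 is cheaper by 2.

Option 1: {P1, P4}: #1→P1 11·15=165, #2→P4 7·18=126, #3→P4 7·22=154, #4→P1 2·7=14, #5→P4 12·15=180, #6→P1 6·20=120. Service 759; fixed 345; total 1104.
Option 2: {P1}: #1→P1 11·15=165, #2→P1 9·18=162, #3→P1 12·22=264, #4→P1 2·7=14, #5→P1 13·15=195, #6→P1 6·20=120. Service 920; fixed 186; total 1106.
Difference: |1104 − 1106| = 2.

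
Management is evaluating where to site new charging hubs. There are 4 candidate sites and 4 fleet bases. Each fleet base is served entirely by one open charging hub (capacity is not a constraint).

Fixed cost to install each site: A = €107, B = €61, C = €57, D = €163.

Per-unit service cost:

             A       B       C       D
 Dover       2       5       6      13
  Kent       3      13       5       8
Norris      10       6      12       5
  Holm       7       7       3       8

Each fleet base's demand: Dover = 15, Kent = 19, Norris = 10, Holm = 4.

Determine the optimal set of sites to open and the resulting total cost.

Open A only; minimum total cost 322.

For any fixed open set, each fleet base goes to its cheapest open site; total = fixed + service.
{A}: Dover→A 2·15=30, Kent→A 3·19=57, Norris→A 10·10=100, Holm→A 7·4=28. Service 215; fixed 107; total 322.
{A, B}: service 175 + fixed 168 = 343
{B, C}: service 242 + fixed 118 = 360
{A, B, C, D}: service 149 + fixed 388 = 537
No other subset beats 322.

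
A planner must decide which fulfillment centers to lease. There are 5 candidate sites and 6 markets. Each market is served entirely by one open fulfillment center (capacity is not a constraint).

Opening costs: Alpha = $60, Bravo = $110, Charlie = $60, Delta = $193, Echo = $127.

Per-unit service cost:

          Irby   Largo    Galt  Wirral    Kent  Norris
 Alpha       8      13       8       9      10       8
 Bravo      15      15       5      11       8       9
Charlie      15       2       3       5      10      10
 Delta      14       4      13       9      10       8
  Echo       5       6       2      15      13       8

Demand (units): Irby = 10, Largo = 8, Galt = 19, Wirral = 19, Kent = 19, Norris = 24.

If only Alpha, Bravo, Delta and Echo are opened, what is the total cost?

Total cost: 1125

Each market is assigned to its cheapest site among the open ones.
{Alpha, Bravo, Delta, Echo}: Irby→Echo 5·10=50, Largo→Delta 4·8=32, Galt→Echo 2·19=38, Wirral→Alpha 9·19=171, Kent→Bravo 8·19=152, Norris→Alpha 8·24=192. Service 635; fixed 490; total 1125.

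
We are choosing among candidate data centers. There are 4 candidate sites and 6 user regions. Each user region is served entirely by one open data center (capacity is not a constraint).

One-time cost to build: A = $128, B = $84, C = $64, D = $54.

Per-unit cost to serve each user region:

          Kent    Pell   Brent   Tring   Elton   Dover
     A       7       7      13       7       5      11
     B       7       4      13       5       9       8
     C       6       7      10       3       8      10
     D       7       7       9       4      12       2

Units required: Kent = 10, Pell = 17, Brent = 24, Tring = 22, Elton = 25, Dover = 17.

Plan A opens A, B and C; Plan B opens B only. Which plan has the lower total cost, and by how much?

Plan A: {A, B, C}: Kent→C 6·10=60, Pell→B 4·17=68, Brent→C 10·24=240, Tring→C 3·22=66, Elton→A 5·25=125, Dover→B 8·17=136. Service 695; fixed 276; total 971.
Plan B: {B}: Kent→B 7·10=70, Pell→B 4·17=68, Brent→B 13·24=312, Tring→B 5·22=110, Elton→B 9·25=225, Dover→B 8·17=136. Service 921; fixed 84; total 1005.
Difference: |971 − 1005| = 34.

Plan A is cheaper by 34.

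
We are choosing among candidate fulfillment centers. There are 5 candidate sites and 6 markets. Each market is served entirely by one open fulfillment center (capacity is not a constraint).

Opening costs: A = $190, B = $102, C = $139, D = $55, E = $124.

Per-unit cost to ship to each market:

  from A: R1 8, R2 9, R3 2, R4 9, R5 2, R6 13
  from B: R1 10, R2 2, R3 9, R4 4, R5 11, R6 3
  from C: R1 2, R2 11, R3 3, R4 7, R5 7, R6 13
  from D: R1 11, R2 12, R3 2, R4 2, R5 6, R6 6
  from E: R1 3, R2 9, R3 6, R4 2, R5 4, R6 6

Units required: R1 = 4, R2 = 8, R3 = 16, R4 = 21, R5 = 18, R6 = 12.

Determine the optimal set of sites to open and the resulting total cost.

For any fixed open set, each market goes to its cheapest open site; total = fixed + service.
{B, D}: R1→B 10·4=40, R2→B 2·8=16, R3→D 2·16=32, R4→D 2·21=42, R5→D 6·18=108, R6→B 3·12=36. Service 274; fixed 157; total 431.
{D}: service 394 + fixed 55 = 449
{D, E}: service 302 + fixed 179 = 481
{A, B, C, D, E}: service 170 + fixed 610 = 780
No other subset beats 431.

Open B and D; minimum total cost 431.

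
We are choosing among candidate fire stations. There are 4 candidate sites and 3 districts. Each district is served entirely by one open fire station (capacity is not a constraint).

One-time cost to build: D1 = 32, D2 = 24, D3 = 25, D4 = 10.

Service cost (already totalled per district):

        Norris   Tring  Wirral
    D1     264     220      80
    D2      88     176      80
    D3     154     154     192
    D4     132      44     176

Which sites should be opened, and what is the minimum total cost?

Open D2 and D4; minimum total cost 246.

For any fixed open set, each district goes to its cheapest open site; total = fixed + service.
{D2, D4}: Norris→D2 88, Tring→D4 44, Wirral→D2 80. Service 212; fixed 34; total 246.
{D2, D3, D4}: service 212 + fixed 59 = 271
{D1, D2, D4}: Norris→D2 88, Tring→D4 44, Wirral→D1 80. Service 212; fixed 66; total 278.
{D1, D2, D3, D4}: service 212 + fixed 91 = 303
No other subset beats 246.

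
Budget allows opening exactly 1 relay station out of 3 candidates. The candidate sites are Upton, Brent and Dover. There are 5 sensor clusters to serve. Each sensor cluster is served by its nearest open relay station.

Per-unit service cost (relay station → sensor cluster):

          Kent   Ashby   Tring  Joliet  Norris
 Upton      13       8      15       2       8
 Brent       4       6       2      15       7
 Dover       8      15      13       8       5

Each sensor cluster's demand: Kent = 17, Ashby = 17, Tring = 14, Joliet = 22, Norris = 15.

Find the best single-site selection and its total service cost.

Choose Brent only; total service cost 633.

With exactly 1 open, each sensor cluster uses its cheapest among the chosen.
{Brent}: Kent→Brent 4·17=68, Ashby→Brent 6·17=102, Tring→Brent 2·14=28, Joliet→Brent 15·22=330, Norris→Brent 7·15=105. Service cost 633.
{Upton}: service cost 731
{Dover}: service cost 824
Among all 3 size-1 choices, {Brent} is lowest.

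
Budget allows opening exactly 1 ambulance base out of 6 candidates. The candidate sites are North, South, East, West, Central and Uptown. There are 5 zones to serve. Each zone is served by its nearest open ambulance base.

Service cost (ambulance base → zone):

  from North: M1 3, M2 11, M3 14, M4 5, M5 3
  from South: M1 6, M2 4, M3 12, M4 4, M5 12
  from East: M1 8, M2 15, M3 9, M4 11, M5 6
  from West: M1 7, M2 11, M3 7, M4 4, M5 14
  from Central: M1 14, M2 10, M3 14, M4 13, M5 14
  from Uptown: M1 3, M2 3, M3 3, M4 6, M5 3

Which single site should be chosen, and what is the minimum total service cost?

Choose Uptown only; total service cost 18.

With exactly 1 open, each zone uses its cheapest among the chosen.
{Uptown}: M1→Uptown 3, M2→Uptown 3, M3→Uptown 3, M4→Uptown 6, M5→Uptown 3. Service cost 18.
{North}: service cost 36
{South}: service cost 38
Among all 6 size-1 choices, {Uptown} is lowest.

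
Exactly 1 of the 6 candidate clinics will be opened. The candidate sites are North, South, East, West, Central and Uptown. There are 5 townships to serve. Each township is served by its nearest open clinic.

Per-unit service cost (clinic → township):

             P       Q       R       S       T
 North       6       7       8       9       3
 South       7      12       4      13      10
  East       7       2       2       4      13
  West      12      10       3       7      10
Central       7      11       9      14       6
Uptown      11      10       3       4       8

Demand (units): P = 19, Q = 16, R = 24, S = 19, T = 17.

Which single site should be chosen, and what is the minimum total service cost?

Choose East only; total service cost 510.

With exactly 1 open, each township uses its cheapest among the chosen.
{East}: P→East 7·19=133, Q→East 2·16=32, R→East 2·24=48, S→East 4·19=76, T→East 13·17=221. Service cost 510.
{North}: service cost 640
{Uptown}: service cost 653
Among all 6 size-1 choices, {East} is lowest.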